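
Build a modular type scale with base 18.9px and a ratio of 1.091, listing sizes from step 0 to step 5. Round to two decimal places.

18.90px, 20.62px, 22.50px, 24.54px, 26.78px, 29.21px

Step 0: 18.9px
Step 1: 18.9 × 1.091 = 20.62
Step 2: 18.9 × 1.091² = 22.50
Step 3: 18.9 × 1.091³ = 24.54
Step 4: 18.9 × 1.091⁴ = 26.78
Step 5: 18.9 × 1.091⁵ = 29.21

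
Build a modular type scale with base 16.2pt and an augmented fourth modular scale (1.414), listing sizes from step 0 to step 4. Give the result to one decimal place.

Step 0: 16.2pt
Step 1: 16.2 × 1.414 = 22.9
Step 2: 16.2 × 1.414² = 32.4
Step 3: 16.2 × 1.414³ = 45.8
Step 4: 16.2 × 1.414⁴ = 64.8

16.2pt, 22.9pt, 32.4pt, 45.8pt, 64.8pt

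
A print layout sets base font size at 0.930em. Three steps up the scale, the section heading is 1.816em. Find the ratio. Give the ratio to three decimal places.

r³ = 1.816 / 0.930, so r = (1.816/0.930)^(1/3).
r = 1.9527^(1/3) ≈ 1.2499

1.250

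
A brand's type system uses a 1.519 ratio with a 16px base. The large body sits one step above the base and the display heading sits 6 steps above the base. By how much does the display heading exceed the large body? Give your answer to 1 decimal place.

Step 1: 16.0 × 1.519 = 24.304px
Step 6: 16.0 × 1.519⁶ = 196.547px
Difference: 196.547 − 24.304 = 172.243px

172.2px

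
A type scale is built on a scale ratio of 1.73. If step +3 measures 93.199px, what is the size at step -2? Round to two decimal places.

The gap is -2 − (3) = -5 steps, so the factor is 1.73^-5.
93.199 ÷ 1.73⁵ = 93.199 ÷ 15.49639 ≈ 6.014

6.01px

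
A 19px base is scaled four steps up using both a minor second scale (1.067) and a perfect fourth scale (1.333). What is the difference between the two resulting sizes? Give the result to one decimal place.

35.4px

Minor second: 19.0 × 1.067⁴ = 24.627px
Perfect fourth: 19.0 × 1.333⁴ = 59.989px
Difference: 59.989 − 24.627 = 35.362px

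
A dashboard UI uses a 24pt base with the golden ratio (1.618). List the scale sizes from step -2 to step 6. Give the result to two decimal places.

Step -2: 24.0 ÷ 1.618² = 9.17
Step -1: 24.0 ÷ 1.618 = 14.83
Step 0: 24pt
Step 1: 24.0 × 1.618 = 38.83
Step 2: 24.0 × 1.618² = 62.83
Step 3: 24.0 × 1.618³ = 101.66
Step 4: 24.0 × 1.618⁴ = 164.48
Step 5: 24.0 × 1.618⁵ = 266.14
Step 6: 24.0 × 1.618⁶ = 430.61

9.17pt, 14.83pt, 24.00pt, 38.83pt, 62.83pt, 101.66pt, 164.48pt, 266.14pt, 430.61pt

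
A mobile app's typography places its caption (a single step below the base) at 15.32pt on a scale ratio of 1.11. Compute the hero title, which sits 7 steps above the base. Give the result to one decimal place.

Moving from step -1 to step +7 is 8 steps up, so multiply by r⁸.
15.32 × 1.11⁸ = 15.32 × 2.30454 ≈ 35.306

35.3pt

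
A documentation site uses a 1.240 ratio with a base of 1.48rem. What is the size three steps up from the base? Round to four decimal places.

1.48 × 1.240³ = 1.48 × 1.90662 ≈ 2.8218

2.8218rem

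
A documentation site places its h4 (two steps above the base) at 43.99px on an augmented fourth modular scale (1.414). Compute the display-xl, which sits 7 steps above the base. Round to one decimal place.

248.7px

Moving from step +2 to step +7 is 5 steps up, so multiply by r⁵.
43.99 × 1.414⁵ = 43.99 × 5.65258 ≈ 248.657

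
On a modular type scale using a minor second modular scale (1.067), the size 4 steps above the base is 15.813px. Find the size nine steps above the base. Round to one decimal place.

21.9px

15.813 × 1.067⁵ = 15.813 × 1.38300 ≈ 21.869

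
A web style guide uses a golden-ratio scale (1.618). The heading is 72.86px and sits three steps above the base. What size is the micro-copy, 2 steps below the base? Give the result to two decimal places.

The gap is -2 − (3) = -5 steps, so the factor is 1.618^-5.
72.86 ÷ 1.618⁵ = 72.86 ÷ 11.08901 ≈ 6.570

6.57px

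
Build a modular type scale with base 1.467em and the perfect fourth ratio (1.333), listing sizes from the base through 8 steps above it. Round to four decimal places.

Step 0: 1.467em
Step 1: 1.467 × 1.333 = 1.9555
Step 2: 1.467 × 1.333² = 2.6067
Step 3: 1.467 × 1.333³ = 3.4747
Step 4: 1.467 × 1.333⁴ = 4.6318
Step 5: 1.467 × 1.333⁵ = 6.1742
Step 6: 1.467 × 1.333⁶ = 8.2302
Step 7: 1.467 × 1.333⁷ = 10.9709
Step 8: 1.467 × 1.333⁸ = 14.6242

1.4670em, 1.9555em, 2.6067em, 3.4747em, 4.6318em, 6.1742em, 8.2302em, 10.9709em, 14.6242em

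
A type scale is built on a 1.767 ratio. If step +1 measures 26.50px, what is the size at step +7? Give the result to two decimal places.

806.61px

Moving from step +1 to step +7 is 6 steps up, so multiply by r⁶.
26.50 × 1.767⁶ = 26.50 × 30.43822 ≈ 806.613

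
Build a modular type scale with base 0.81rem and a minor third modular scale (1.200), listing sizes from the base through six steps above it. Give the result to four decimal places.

Step 0: 0.81rem
Step 1: 0.81 × 1.200 = 0.9720
Step 2: 0.81 × 1.200² = 1.1664
Step 3: 0.81 × 1.200³ = 1.3997
Step 4: 0.81 × 1.200⁴ = 1.6796
Step 5: 0.81 × 1.200⁵ = 2.0155
Step 6: 0.81 × 1.200⁶ = 2.4186

0.8100rem, 0.9720rem, 1.1664rem, 1.3997rem, 1.6796rem, 2.0155rem, 2.4186rem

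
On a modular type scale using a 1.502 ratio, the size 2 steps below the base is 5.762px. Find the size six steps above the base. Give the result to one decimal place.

5.762 × 1.502⁸ = 5.762 × 25.90356 ≈ 149.256

149.3px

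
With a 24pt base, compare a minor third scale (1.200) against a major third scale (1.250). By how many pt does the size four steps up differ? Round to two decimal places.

Minor third: 24.0 × 1.200⁴ = 49.7664pt
Major third: 24.0 × 1.250⁴ = 58.5938pt
Difference: 58.5938 − 49.7664 = 8.8274pt

8.83pt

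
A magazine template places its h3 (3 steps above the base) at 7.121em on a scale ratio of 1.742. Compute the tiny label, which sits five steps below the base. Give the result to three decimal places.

0.084em

7.121 ÷ 1.742⁸ = 7.121 ÷ 84.79792 ≈ 0.084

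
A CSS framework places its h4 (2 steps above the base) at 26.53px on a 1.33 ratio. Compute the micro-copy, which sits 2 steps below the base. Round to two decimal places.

8.48px

Moving from step +2 to step -2 is 4 steps down, so divide by r⁴.
26.53 ÷ 1.33⁴ = 26.53 ÷ 3.12901 ≈ 8.479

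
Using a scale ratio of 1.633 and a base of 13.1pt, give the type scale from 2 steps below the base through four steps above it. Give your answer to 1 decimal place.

4.9pt, 8.0pt, 13.1pt, 21.4pt, 34.9pt, 57.0pt, 93.2pt

Step -2: 13.1 ÷ 1.633² = 4.9
Step -1: 13.1 ÷ 1.633 = 8.0
Step 0: 13.1pt
Step 1: 13.1 × 1.633 = 21.4
Step 2: 13.1 × 1.633² = 34.9
Step 3: 13.1 × 1.633³ = 57.0
Step 4: 13.1 × 1.633⁴ = 93.2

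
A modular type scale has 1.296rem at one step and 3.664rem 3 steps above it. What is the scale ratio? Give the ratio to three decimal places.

1.414

r³ = 3.664 / 1.296, so r = (3.664/1.296)^(1/3).
r = 2.8272^(1/3) ≈ 1.4140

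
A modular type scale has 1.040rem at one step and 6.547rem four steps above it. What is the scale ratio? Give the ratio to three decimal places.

1.584

The ratio satisfies 1.040 × r⁴ = 6.547, so r = (6.547 / 1.040)^(1/4).
r = 6.2952^(1/4) ≈ 1.5840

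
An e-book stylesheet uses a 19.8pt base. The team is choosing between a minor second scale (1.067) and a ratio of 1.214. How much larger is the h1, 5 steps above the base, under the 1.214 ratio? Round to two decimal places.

Minor second: 19.8 × 1.067⁵ = 27.3834pt
At 1.214: 19.8 × 1.214⁵ = 52.2106pt
Difference: 52.2106 − 27.3834 = 24.8272pt

24.83pt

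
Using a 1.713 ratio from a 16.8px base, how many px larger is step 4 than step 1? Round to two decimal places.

Step 1: 16.8 × 1.713 = 28.7784px
Step 4: 16.8 × 1.713⁴ = 144.6568px
Difference: 144.6568 − 28.7784 = 115.8784px

115.88px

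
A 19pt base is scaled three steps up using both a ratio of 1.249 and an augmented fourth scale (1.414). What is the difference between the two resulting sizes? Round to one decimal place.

16.7pt

At 1.249: 19.0 × 1.249³ = 37.020pt
Augmented fourth: 19.0 × 1.414³ = 53.716pt
Difference: 53.716 − 37.020 = 16.696pt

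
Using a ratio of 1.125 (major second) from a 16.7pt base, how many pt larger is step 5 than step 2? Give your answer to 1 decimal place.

Step 2: 16.7 × 1.125² = 21.136pt
Step 5: 16.7 × 1.125⁵ = 30.094pt
Difference: 30.094 − 21.136 = 8.958pt

9.0pt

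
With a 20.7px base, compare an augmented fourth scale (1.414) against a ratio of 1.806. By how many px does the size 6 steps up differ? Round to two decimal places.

552.80px

Augmented fourth: 20.7 × 1.414⁶ = 165.4500px
At 1.806: 20.7 × 1.806⁶ = 718.2520px
Difference: 718.2520 − 165.4500 = 552.8020px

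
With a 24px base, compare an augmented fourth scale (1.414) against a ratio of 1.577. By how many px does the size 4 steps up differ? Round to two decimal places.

52.49px

Augmented fourth: 24.0 × 1.414⁴ = 95.9420px
At 1.577: 24.0 × 1.577⁴ = 148.4356px
Difference: 148.4356 − 95.9420 = 52.4936px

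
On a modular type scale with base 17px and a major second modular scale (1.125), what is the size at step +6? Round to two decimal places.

34.46px

17.0 × 1.125⁶ = 17.0 × 2.02729 ≈ 34.46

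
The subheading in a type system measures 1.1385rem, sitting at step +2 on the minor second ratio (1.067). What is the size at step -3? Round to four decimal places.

0.8232rem

Moving from step +2 to step -3 is 5 steps down, so divide by r⁵.
1.1385 ÷ 1.067⁵ = 1.1385 ÷ 1.38300 ≈ 0.8232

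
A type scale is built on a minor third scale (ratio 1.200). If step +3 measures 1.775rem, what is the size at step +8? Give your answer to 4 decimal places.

4.4168rem

The gap is 8 − (3) = 5 steps, so the factor is 1.200^5.
1.775 × 1.200⁵ = 1.775 × 2.48832 ≈ 4.4168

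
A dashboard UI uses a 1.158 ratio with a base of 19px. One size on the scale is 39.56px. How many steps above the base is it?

5

1.158ⁿ = 39.56 / 19 = 2.0821
n = ln(2.0821) / ln(1.158) = 0.7334 / 0.1467 ≈ 5.00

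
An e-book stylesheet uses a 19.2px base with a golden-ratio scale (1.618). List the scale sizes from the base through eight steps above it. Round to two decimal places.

19.20px, 31.07px, 50.26px, 81.33px, 131.59px, 212.91px, 344.49px, 557.38px, 901.84px

Step 0: 19.2px
Step 1: 19.2 × 1.618 = 31.07
Step 2: 19.2 × 1.618² = 50.26
Step 3: 19.2 × 1.618³ = 81.33
Step 4: 19.2 × 1.618⁴ = 131.59
Step 5: 19.2 × 1.618⁵ = 212.91
Step 6: 19.2 × 1.618⁶ = 344.49
Step 7: 19.2 × 1.618⁷ = 557.38
Step 8: 19.2 × 1.618⁸ = 901.84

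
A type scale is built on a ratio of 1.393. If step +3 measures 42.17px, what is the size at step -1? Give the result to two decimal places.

11.20px

42.17 ÷ 1.393⁴ = 42.17 ÷ 3.76534 ≈ 11.200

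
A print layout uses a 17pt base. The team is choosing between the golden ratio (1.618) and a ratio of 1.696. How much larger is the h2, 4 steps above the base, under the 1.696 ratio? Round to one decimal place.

Golden ratio: 17.0 × 1.618⁴ = 116.510pt
At 1.696: 17.0 × 1.696⁴ = 140.654pt
Difference: 140.654 − 116.510 = 24.144pt

24.1pt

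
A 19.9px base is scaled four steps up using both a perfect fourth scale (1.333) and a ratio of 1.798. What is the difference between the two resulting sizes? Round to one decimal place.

Perfect fourth: 19.9 × 1.333⁴ = 62.831px
At 1.798: 19.9 × 1.798⁴ = 207.975px
Difference: 207.975 − 62.831 = 145.144px

145.1px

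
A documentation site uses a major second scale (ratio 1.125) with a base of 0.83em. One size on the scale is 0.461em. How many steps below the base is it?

1.125ⁿ = 0.83 / 0.461 = 1.8004
n = ln(1.8004) / ln(1.125) = 0.5880 / 0.1178 ≈ 4.99

5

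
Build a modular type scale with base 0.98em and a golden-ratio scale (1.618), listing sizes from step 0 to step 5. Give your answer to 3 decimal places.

0.980em, 1.586em, 2.566em, 4.151em, 6.716em, 10.867em

Step 0: 0.98em
Step 1: 0.98 × 1.618 = 1.586
Step 2: 0.98 × 1.618² = 2.566
Step 3: 0.98 × 1.618³ = 4.151
Step 4: 0.98 × 1.618⁴ = 6.716
Step 5: 0.98 × 1.618⁵ = 10.867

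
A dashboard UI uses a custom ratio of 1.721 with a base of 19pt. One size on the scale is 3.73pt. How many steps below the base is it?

3

1.721ⁿ = 19 / 3.73 = 5.0938
n = ln(5.0938) / ln(1.721) = 1.6280 / 0.5429 ≈ 3.00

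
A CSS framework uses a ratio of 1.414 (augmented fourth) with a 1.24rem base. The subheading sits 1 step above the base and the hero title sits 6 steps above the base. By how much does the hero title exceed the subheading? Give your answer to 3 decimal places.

8.158rem

Step 1: 1.24 × 1.414 = 1.75336rem
Step 6: 1.24 × 1.414⁶ = 9.91102rem
Difference: 9.91102 − 1.75336 = 8.15766rem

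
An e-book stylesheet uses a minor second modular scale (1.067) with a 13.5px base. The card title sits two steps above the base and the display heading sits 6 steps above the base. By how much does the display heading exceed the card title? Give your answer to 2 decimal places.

4.55px

Step 2: 13.5 × 1.067² = 15.3696px
Step 6: 13.5 × 1.067⁶ = 19.9214px
Difference: 19.9214 − 15.3696 = 4.5518px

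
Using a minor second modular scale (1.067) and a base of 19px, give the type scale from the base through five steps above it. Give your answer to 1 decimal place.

19.0px, 20.3px, 21.6px, 23.1px, 24.6px, 26.3px

Step 0: 19px
Step 1: 19.0 × 1.067 = 20.3
Step 2: 19.0 × 1.067² = 21.6
Step 3: 19.0 × 1.067³ = 23.1
Step 4: 19.0 × 1.067⁴ = 24.6
Step 5: 19.0 × 1.067⁵ = 26.3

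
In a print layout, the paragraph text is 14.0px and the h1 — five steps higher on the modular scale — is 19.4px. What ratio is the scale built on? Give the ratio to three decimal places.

The ratio satisfies 14.0 × r⁵ = 19.4, so r = (19.4 / 14.0)^(1/5).
r = 1.3857^(1/5) ≈ 1.0674

1.067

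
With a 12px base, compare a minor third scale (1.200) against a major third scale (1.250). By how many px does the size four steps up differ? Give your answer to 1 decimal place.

4.4px

Minor third: 12.0 × 1.200⁴ = 24.883px
Major third: 12.0 × 1.250⁴ = 29.297px
Difference: 29.297 − 24.883 = 4.414px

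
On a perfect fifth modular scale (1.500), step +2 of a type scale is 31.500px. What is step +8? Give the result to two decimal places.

358.80px

31.500 × 1.500⁶ = 31.500 × 11.39062 ≈ 358.805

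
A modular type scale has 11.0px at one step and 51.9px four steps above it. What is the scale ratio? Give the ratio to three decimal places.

r⁴ = 51.9 / 11.0, so r = (51.9/11.0)^(1/4).
r = 4.7182^(1/4) ≈ 1.4738

1.474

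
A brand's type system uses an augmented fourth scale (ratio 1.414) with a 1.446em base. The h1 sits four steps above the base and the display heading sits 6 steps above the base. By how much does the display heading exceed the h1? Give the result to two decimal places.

Step 4: 1.446 × 1.414⁴ = 5.7805em
Step 6: 1.446 × 1.414⁶ = 11.5575em
Difference: 11.5575 − 5.7805 = 5.7770em

5.78em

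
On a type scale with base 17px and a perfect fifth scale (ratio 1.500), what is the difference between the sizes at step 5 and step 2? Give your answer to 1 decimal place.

90.8px

Step 2: 17.0 × 1.500² = 38.250px
Step 5: 17.0 × 1.500⁵ = 129.094px
Difference: 129.094 − 38.250 = 90.844px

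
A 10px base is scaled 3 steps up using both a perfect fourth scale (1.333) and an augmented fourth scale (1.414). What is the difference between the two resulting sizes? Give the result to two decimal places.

Perfect fourth: 10.0 × 1.333³ = 23.6859px
Augmented fourth: 10.0 × 1.414³ = 28.2715px
Difference: 28.2715 − 23.6859 = 4.5856px

4.59px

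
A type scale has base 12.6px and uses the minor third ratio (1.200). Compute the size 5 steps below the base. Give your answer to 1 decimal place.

Every step multiplies by the scale ratio.
12.6 ÷ 1.200⁵ = 12.6 ÷ 2.48832 ≈ 5.06

5.1px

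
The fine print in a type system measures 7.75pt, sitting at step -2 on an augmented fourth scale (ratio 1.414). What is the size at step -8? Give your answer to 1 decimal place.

7.75 ÷ 1.414⁶ = 7.75 ÷ 7.99275 ≈ 0.970

1.0pt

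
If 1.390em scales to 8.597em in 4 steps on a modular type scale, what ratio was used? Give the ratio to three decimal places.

The ratio satisfies 1.390 × r⁴ = 8.597, so r = (8.597 / 1.390)^(1/4).
r = 6.1849^(1/4) ≈ 1.5770

1.577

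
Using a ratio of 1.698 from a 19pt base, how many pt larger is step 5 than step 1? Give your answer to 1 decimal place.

235.9pt

Step 1: 19.0 × 1.698 = 32.262pt
Step 5: 19.0 × 1.698⁵ = 268.190pt
Difference: 268.190 − 32.262 = 235.928pt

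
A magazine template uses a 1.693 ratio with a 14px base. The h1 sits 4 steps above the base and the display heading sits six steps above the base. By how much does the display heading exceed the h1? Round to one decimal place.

214.6px

Step 4: 14.0 × 1.693⁴ = 115.015px
Step 6: 14.0 × 1.693⁶ = 329.663px
Difference: 329.663 − 115.015 = 214.648px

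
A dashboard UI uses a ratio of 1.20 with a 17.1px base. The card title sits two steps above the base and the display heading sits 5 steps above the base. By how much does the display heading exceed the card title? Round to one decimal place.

17.9px

Step 2: 17.1 × 1.20² = 24.624px
Step 5: 17.1 × 1.20⁵ = 42.550px
Difference: 42.550 − 24.624 = 17.926px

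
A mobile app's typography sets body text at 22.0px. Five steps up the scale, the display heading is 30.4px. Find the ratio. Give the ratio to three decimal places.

1.067

r⁵ = 30.4 / 22.0, so r = (30.4/22.0)^(1/5).
r = 1.3818^(1/5) ≈ 1.0668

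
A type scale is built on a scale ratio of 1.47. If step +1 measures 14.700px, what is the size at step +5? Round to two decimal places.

68.64px

The gap is 5 − (1) = 4 steps, so the factor is 1.47^4.
14.700 × 1.47⁴ = 14.700 × 4.66949 ≈ 68.641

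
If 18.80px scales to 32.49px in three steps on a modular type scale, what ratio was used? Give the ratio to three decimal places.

1.200

The ratio satisfies 18.80 × r³ = 32.49, so r = (32.49 / 18.80)^(1/3).
r = 1.7282^(1/3) ≈ 1.2000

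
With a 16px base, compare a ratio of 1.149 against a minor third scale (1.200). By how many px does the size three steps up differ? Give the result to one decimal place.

3.4px

At 1.149: 16.0 × 1.149³ = 24.271px
Minor third: 16.0 × 1.200³ = 27.648px
Difference: 27.648 − 24.271 = 3.377px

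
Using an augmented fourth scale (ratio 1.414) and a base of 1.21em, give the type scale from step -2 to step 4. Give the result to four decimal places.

Step -2: 1.21 ÷ 1.414² = 0.6052
Step -1: 1.21 ÷ 1.414 = 0.8557
Step 0: 1.21em
Step 1: 1.21 × 1.414 = 1.7109
Step 2: 1.21 × 1.414² = 2.4193
Step 3: 1.21 × 1.414³ = 3.4208
Step 4: 1.21 × 1.414⁴ = 4.8371

0.6052em, 0.8557em, 1.2100em, 1.7109em, 2.4193em, 3.4208em, 4.8371em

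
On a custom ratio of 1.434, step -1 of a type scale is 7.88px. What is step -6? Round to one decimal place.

1.3px

The gap is -6 − (-1) = -5 steps, so the factor is 1.434^-5.
7.88 ÷ 1.434⁵ = 7.88 ÷ 6.06381 ≈ 1.300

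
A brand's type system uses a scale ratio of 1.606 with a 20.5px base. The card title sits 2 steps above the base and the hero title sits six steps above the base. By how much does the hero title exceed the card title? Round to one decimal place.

Step 2: 20.5 × 1.606² = 52.874px
Step 6: 20.5 × 1.606⁶ = 351.744px
Difference: 351.744 − 52.874 = 298.870px

298.9px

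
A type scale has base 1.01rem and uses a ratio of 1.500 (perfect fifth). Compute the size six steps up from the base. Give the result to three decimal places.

1.01 × 1.500⁶ = 1.01 × 11.39062 ≈ 11.505

11.505rem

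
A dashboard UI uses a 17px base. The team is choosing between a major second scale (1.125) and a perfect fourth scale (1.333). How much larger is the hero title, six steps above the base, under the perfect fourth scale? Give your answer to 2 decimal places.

Major second: 17.0 × 1.125⁶ = 34.4639px
Perfect fourth: 17.0 × 1.333⁶ = 95.3740px
Difference: 95.3740 − 34.4639 = 60.9101px

60.91px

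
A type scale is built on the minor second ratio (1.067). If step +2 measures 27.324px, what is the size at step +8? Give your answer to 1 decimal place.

40.3px

27.324 × 1.067⁶ = 27.324 × 1.47566 ≈ 40.321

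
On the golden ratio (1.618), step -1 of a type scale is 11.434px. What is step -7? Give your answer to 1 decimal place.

11.434 ÷ 1.618⁶ = 11.434 ÷ 17.94201 ≈ 0.637

0.6px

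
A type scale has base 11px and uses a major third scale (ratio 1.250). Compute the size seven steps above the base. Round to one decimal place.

11.0 × 1.250⁷ = 11.0 × 4.76837 ≈ 52.45

52.5px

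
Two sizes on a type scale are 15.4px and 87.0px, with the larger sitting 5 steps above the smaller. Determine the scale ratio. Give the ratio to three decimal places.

The ratio satisfies 15.4 × r⁵ = 87.0, so r = (87.0 / 15.4)^(1/5).
r = 5.6494^(1/5) ≈ 1.4138

1.414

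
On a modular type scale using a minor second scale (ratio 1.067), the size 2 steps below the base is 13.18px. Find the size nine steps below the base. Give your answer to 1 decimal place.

Moving from step -2 to step -9 is 7 steps down, so divide by r⁷.
13.18 ÷ 1.067⁷ = 13.18 ÷ 1.57453 ≈ 8.371

8.4px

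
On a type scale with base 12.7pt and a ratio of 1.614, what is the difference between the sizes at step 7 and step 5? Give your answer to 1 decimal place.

Step 5: 12.7 × 1.614⁵ = 139.098pt
Step 7: 12.7 × 1.614⁷ = 362.350pt
Difference: 362.350 − 139.098 = 223.252pt

223.3pt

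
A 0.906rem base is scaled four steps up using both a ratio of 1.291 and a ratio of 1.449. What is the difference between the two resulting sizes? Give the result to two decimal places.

At 1.291: 0.906 × 1.291⁴ = 2.5167rem
At 1.449: 0.906 × 1.449⁴ = 3.9939rem
Difference: 3.9939 − 2.5167 = 1.4772rem

1.48rem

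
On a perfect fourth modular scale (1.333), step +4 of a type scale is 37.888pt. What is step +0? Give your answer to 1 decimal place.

12.0pt

37.888 ÷ 1.333⁴ = 37.888 ÷ 3.15733 ≈ 12.000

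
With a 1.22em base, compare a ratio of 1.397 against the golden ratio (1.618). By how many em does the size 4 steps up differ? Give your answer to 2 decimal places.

At 1.397: 1.22 × 1.397⁴ = 4.6467em
Golden ratio: 1.22 × 1.618⁴ = 8.3613em
Difference: 8.3613 − 4.6467 = 3.7146em

3.71em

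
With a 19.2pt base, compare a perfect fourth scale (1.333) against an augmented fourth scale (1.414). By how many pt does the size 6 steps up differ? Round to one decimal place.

Perfect fourth: 19.2 × 1.333⁶ = 107.716pt
Augmented fourth: 19.2 × 1.414⁶ = 153.461pt
Difference: 153.461 − 107.716 = 45.745pt

45.7pt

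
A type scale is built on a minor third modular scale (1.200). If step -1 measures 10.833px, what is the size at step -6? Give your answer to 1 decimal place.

4.4px

Moving from step -1 to step -6 is 5 steps down, so divide by r⁵.
10.833 ÷ 1.200⁵ = 10.833 ÷ 2.48832 ≈ 4.354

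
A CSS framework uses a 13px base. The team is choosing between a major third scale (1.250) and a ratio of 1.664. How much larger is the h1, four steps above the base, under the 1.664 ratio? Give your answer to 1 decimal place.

67.9px

Major third: 13.0 × 1.250⁴ = 31.738px
At 1.664: 13.0 × 1.664⁴ = 99.668px
Difference: 99.668 − 31.738 = 67.930px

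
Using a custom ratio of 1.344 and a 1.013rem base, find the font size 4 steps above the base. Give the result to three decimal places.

Every step multiplies by the scale ratio.
1.013 × 1.344⁴ = 1.013 × 3.26285 ≈ 3.305

3.305rem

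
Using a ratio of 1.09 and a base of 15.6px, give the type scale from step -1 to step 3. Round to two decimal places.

Step -1: 15.6 ÷ 1.09 = 14.31
Step 0: 15.6px
Step 1: 15.6 × 1.09 = 17.00
Step 2: 15.6 × 1.09² = 18.53
Step 3: 15.6 × 1.09³ = 20.20

14.31px, 15.60px, 17.00px, 18.53px, 20.20px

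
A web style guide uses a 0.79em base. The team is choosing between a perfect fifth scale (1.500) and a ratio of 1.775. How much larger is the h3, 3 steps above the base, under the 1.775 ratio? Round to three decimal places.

Perfect fifth: 0.79 × 1.500³ = 2.66625em
At 1.775: 0.79 × 1.775³ = 4.41796em
Difference: 4.41796 − 2.66625 = 1.75171em

1.752em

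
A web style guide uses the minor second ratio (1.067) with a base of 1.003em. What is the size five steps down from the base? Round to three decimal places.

0.725em

1.003 ÷ 1.067⁵ = 1.003 ÷ 1.38300 ≈ 0.725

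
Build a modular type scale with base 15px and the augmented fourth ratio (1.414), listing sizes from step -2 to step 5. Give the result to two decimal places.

Step -2: 15.0 ÷ 1.414² = 7.50
Step -1: 15.0 ÷ 1.414 = 10.61
Step 0: 15px
Step 1: 15.0 × 1.414 = 21.21
Step 2: 15.0 × 1.414² = 29.99
Step 3: 15.0 × 1.414³ = 42.41
Step 4: 15.0 × 1.414⁴ = 59.96
Step 5: 15.0 × 1.414⁵ = 84.79

7.50px, 10.61px, 15.00px, 21.21px, 29.99px, 42.41px, 59.96px, 84.79px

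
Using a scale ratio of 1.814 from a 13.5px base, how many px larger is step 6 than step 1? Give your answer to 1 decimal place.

Step 1: 13.5 × 1.814 = 24.489px
Step 6: 13.5 × 1.814⁶ = 481.014px
Difference: 481.014 − 24.489 = 456.525px

456.5px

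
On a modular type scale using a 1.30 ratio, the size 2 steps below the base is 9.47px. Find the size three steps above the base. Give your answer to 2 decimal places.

Moving from step -2 to step +3 is 5 steps up, so multiply by r⁵.
9.47 × 1.30⁵ = 9.47 × 3.71293 ≈ 35.161

35.16px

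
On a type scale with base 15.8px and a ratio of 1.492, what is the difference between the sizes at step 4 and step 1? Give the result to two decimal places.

Step 1: 15.8 × 1.492 = 23.5736px
Step 4: 15.8 × 1.492⁴ = 78.2947px
Difference: 78.2947 − 23.5736 = 54.7211px

54.72px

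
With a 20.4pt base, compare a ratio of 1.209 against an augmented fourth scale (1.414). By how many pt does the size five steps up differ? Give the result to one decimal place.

At 1.209: 20.4 × 1.209⁵ = 52.694pt
Augmented fourth: 20.4 × 1.414⁵ = 115.313pt
Difference: 115.313 − 52.694 = 62.619pt

62.6pt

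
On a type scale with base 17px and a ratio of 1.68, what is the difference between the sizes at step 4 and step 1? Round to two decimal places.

106.86px

Step 1: 17.0 × 1.68 = 28.5600px
Step 4: 17.0 × 1.68⁴ = 135.4210px
Difference: 135.4210 − 28.5600 = 106.8610px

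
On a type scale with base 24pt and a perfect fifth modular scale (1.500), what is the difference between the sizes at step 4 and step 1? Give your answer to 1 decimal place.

Step 1: 24.0 × 1.500 = 36.000pt
Step 4: 24.0 × 1.500⁴ = 121.500pt
Difference: 121.500 − 36.000 = 85.500pt

85.5pt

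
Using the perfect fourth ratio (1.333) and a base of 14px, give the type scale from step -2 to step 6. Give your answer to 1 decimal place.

7.9px, 10.5px, 14.0px, 18.7px, 24.9px, 33.2px, 44.2px, 58.9px, 78.5px

Step -2: 14.0 ÷ 1.333² = 7.9
Step -1: 14.0 ÷ 1.333 = 10.5
Step 0: 14px
Step 1: 14.0 × 1.333 = 18.7
Step 2: 14.0 × 1.333² = 24.9
Step 3: 14.0 × 1.333³ = 33.2
Step 4: 14.0 × 1.333⁴ = 44.2
Step 5: 14.0 × 1.333⁵ = 58.9
Step 6: 14.0 × 1.333⁶ = 78.5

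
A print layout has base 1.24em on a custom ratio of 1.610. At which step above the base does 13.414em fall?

1.610ⁿ = 13.414 / 1.24 = 10.8177
n = ln(10.8177) / ln(1.610) = 2.3812 / 0.4762 ≈ 5.00

5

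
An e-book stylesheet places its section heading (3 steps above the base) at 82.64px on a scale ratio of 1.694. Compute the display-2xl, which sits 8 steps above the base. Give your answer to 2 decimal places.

The gap is 8 − (3) = 5 steps, so the factor is 1.694^5.
82.64 × 1.694⁵ = 82.64 × 13.94977 ≈ 1152.809

1152.81px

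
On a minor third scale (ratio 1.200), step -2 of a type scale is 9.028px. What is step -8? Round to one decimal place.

Moving from step -2 to step -8 is 6 steps down, so divide by r⁶.
9.028 ÷ 1.200⁶ = 9.028 ÷ 2.98598 ≈ 3.023

3.0px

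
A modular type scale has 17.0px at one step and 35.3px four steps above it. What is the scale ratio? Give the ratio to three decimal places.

1.200

r⁴ = 35.3 / 17.0, so r = (35.3/17.0)^(1/4).
r = 2.0765^(1/4) ≈ 1.2004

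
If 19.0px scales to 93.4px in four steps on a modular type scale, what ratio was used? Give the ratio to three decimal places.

1.489

The ratio satisfies 19.0 × r⁴ = 93.4, so r = (93.4 / 19.0)^(1/4).
r = 4.9158^(1/4) ≈ 1.4890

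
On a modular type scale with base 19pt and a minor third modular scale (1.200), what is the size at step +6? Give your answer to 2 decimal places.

56.73pt

Each step on a modular scale multiplies by the ratio, so the size n steps from the base is base × ratioⁿ.
19.0 × 1.200⁶ = 19.0 × 2.98598 ≈ 56.73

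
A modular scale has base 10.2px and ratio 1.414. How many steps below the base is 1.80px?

5

1.414ⁿ = 10.2 / 1.80 = 5.6667
n = ln(5.6667) / ln(1.414) = 1.7346 / 0.3464 ≈ 5.01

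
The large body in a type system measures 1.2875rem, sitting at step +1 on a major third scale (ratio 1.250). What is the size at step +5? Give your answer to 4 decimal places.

3.1433rem

1.2875 × 1.250⁴ = 1.2875 × 2.44141 ≈ 3.1433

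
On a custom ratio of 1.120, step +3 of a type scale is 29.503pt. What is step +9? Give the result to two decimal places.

29.503 × 1.120⁶ = 29.503 × 1.97382 ≈ 58.234

58.23pt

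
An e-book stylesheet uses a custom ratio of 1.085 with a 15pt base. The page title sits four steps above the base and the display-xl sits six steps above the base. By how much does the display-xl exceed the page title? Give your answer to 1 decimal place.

Step 4: 15.0 × 1.085⁴ = 20.788pt
Step 6: 15.0 × 1.085⁶ = 24.472pt
Difference: 24.472 − 20.788 = 3.684pt

3.7pt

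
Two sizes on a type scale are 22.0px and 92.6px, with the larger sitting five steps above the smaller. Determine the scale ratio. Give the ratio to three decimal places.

r⁵ = 92.6 / 22.0, so r = (92.6/22.0)^(1/5).
r = 4.2091^(1/5) ≈ 1.3330

1.333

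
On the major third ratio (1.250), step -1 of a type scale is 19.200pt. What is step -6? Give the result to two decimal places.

6.29pt

The gap is -6 − (-1) = -5 steps, so the factor is 1.250^-5.
19.200 ÷ 1.250⁵ = 19.200 ÷ 3.05176 ≈ 6.291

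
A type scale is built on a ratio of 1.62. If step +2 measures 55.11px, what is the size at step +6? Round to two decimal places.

55.11 × 1.62⁴ = 55.11 × 6.88748 ≈ 379.569

379.57px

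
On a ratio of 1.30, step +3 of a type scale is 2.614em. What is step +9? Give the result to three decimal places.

The gap is 9 − (3) = 6 steps, so the factor is 1.30^6.
2.614 × 1.30⁶ = 2.614 × 4.82681 ≈ 12.617

12.617em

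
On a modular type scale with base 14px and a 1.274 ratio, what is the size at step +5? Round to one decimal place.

14.0 × 1.274⁵ = 14.0 × 3.35619 ≈ 46.99

47.0px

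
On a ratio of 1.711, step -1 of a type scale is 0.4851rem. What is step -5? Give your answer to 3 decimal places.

0.057rem

The gap is -5 − (-1) = -4 steps, so the factor is 1.711^-4.
0.4851 ÷ 1.711⁴ = 0.4851 ÷ 8.57038 ≈ 0.057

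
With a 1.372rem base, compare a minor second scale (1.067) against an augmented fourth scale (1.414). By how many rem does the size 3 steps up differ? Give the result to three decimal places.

Minor second: 1.372 × 1.067³ = 1.66666rem
Augmented fourth: 1.372 × 1.414³ = 3.87884rem
Difference: 3.87884 − 1.66666 = 2.21218rem

2.212rem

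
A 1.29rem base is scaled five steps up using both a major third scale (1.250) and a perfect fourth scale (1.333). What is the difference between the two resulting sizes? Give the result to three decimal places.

Major third: 1.29 × 1.250⁵ = 3.93677rem
Perfect fourth: 1.29 × 1.333⁵ = 5.42926rem
Difference: 5.42926 − 3.93677 = 1.49249rem

1.492rem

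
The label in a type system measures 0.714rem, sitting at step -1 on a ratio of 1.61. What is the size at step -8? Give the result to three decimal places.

0.714 ÷ 1.61⁷ = 0.714 ÷ 28.04020 ≈ 0.025

0.025rem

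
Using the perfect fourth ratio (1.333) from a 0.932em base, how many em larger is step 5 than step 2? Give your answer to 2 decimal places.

Step 2: 0.932 × 1.333² = 1.6561em
Step 5: 0.932 × 1.333⁵ = 3.9225em
Difference: 3.9225 − 1.6561 = 2.2664em

2.27em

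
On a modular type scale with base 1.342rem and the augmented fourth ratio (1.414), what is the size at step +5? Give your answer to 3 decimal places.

Every step multiplies by the scale ratio.
1.342 × 1.414⁵ = 1.342 × 5.65258 ≈ 7.586

7.586rem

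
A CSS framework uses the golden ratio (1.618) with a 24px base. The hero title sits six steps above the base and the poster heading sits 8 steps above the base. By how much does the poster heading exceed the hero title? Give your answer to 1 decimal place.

696.7px

Step 6: 24.0 × 1.618⁶ = 430.608px
Step 8: 24.0 × 1.618⁸ = 1127.300px
Difference: 1127.300 − 430.608 = 696.692px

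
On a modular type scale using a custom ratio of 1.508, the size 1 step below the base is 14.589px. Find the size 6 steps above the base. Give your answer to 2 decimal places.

Moving from step -1 to step +6 is 7 steps up, so multiply by r⁷.
14.589 × 1.508⁷ = 14.589 × 17.73411 ≈ 258.723

258.72px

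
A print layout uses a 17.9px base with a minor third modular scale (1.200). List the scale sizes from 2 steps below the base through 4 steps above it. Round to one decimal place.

Step -2: 17.9 ÷ 1.200² = 12.4
Step -1: 17.9 ÷ 1.200 = 14.9
Step 0: 17.9px
Step 1: 17.9 × 1.200 = 21.5
Step 2: 17.9 × 1.200² = 25.8
Step 3: 17.9 × 1.200³ = 30.9
Step 4: 17.9 × 1.200⁴ = 37.1

12.4px, 14.9px, 17.9px, 21.5px, 25.8px, 30.9px, 37.1px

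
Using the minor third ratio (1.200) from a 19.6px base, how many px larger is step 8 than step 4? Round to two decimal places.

43.63px

Step 4: 19.6 × 1.200⁴ = 40.6426px
Step 8: 19.6 × 1.200⁸ = 84.2764px
Difference: 84.2764 − 40.6426 = 43.6338px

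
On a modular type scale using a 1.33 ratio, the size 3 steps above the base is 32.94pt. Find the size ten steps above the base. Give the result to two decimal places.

32.94 × 1.33⁷ = 32.94 × 7.36142 ≈ 242.485

242.49pt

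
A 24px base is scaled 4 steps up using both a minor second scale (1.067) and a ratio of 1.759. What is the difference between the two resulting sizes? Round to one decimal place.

198.7px

Minor second: 24.0 × 1.067⁴ = 31.108px
At 1.759: 24.0 × 1.759⁴ = 229.760px
Difference: 229.760 − 31.108 = 198.652px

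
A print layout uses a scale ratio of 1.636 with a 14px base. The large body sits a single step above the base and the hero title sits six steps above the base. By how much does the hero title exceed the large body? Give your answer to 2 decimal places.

Step 1: 14.0 × 1.636 = 22.9040px
Step 6: 14.0 × 1.636⁶ = 268.4280px
Difference: 268.4280 − 22.9040 = 245.5240px

245.52px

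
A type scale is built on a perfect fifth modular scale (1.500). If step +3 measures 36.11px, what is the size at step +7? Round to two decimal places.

182.81px

The gap is 7 − (3) = 4 steps, so the factor is 1.500^4.
36.11 × 1.500⁴ = 36.11 × 5.06250 ≈ 182.807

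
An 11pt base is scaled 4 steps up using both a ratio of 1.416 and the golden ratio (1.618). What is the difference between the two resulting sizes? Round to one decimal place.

At 1.416: 11.0 × 1.416⁴ = 44.223pt
Golden ratio: 11.0 × 1.618⁴ = 75.389pt
Difference: 75.389 − 44.223 = 31.166pt

31.2pt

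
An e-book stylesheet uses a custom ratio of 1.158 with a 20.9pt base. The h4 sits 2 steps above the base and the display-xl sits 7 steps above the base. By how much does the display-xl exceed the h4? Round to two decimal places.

30.33pt

Step 2: 20.9 × 1.158² = 28.0261pt
Step 7: 20.9 × 1.158⁷ = 58.3588pt
Difference: 58.3588 − 28.0261 = 30.3327pt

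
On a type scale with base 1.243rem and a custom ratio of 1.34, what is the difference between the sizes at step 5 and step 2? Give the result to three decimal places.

3.138rem

Step 2: 1.243 × 1.34² = 2.23193rem
Step 5: 1.243 × 1.34⁵ = 5.37026rem
Difference: 5.37026 − 2.23193 = 3.13833rem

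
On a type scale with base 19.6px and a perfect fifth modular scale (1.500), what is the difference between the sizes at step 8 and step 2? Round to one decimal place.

458.2px

Step 2: 19.6 × 1.500² = 44.100px
Step 8: 19.6 × 1.500⁸ = 502.327px
Difference: 502.327 − 44.100 = 458.227px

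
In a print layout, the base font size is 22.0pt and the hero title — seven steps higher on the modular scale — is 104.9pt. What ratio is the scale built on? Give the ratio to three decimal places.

r⁷ = 104.9 / 22.0, so r = (104.9/22.0)^(1/7).
r = 4.7682^(1/7) ≈ 1.2500

1.250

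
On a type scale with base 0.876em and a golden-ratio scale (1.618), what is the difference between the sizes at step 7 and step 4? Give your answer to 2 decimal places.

Step 4: 0.876 × 1.618⁴ = 6.0037em
Step 7: 0.876 × 1.618⁷ = 25.4304em
Difference: 25.4304 − 6.0037 = 19.4267em

19.43em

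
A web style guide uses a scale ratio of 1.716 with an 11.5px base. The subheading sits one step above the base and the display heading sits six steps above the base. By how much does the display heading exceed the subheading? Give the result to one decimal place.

273.9px

Step 1: 11.5 × 1.716 = 19.734px
Step 6: 11.5 × 1.716⁶ = 293.631px
Difference: 293.631 − 19.734 = 273.897px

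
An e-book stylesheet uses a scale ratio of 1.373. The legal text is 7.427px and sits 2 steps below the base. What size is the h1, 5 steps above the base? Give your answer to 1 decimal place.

68.3px

7.427 × 1.373⁷ = 7.427 × 9.19801 ≈ 68.314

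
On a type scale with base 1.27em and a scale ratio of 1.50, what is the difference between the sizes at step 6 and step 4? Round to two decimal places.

8.04em

Step 4: 1.27 × 1.50⁴ = 6.4294em
Step 6: 1.27 × 1.50⁶ = 14.4661em
Difference: 14.4661 − 6.4294 = 8.0367em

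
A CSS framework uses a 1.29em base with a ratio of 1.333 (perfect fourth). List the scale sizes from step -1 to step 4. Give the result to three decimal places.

0.968em, 1.290em, 1.720em, 2.292em, 3.055em, 4.073em

Step -1: 1.29 ÷ 1.333 = 0.968
Step 0: 1.29em
Step 1: 1.29 × 1.333 = 1.720
Step 2: 1.29 × 1.333² = 2.292
Step 3: 1.29 × 1.333³ = 3.055
Step 4: 1.29 × 1.333⁴ = 4.073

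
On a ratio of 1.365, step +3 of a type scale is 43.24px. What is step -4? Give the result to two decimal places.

4.90px

Moving from step +3 to step -4 is 7 steps down, so divide by r⁷.
43.24 ÷ 1.365⁷ = 43.24 ÷ 8.82935 ≈ 4.897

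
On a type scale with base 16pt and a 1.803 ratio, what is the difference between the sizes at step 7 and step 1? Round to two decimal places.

962.19pt

Step 1: 16.0 × 1.803 = 28.8480pt
Step 7: 16.0 × 1.803⁷ = 991.0375pt
Difference: 991.0375 − 28.8480 = 962.1895pt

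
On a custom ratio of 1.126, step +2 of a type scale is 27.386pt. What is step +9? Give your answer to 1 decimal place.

27.386 × 1.126⁷ = 27.386 × 2.29493 ≈ 62.849

62.8pt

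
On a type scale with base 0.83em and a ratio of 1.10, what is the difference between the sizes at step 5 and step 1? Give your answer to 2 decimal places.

Step 1: 0.83 × 1.10 = 0.9130em
Step 5: 0.83 × 1.10⁵ = 1.3367em
Difference: 1.3367 − 0.9130 = 0.4237em

0.42em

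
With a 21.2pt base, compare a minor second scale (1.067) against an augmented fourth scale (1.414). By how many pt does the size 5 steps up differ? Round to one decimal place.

90.5pt

Minor second: 21.2 × 1.067⁵ = 29.320pt
Augmented fourth: 21.2 × 1.414⁵ = 119.835pt
Difference: 119.835 − 29.320 = 90.515pt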